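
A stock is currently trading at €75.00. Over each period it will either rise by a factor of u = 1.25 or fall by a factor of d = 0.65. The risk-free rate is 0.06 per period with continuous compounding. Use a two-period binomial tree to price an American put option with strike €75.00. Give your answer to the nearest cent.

€10.44

Risk-neutral probability p = (e^0.06 − 0.65)/(1.25 − 0.65) = 0.4118/0.6000 = 0.6864
Terminal stock prices: S_uu = 117.2, S_ud = 60.94, S_dd = 31.69
Terminal payoffs (K − S): max(-42.19, 0) = 0, max(14.06, 0) = 14.06, max(43.31, 0) = 43.31
Node u (S = 93.75): continuation = e^(−0.06)·[0.6864·0.0000 + 0.3136·14.0625] = 4.1533; exercise value = 0.0000 ≤ continuation, so V_u = 4.1533
Node d (S = 48.75): continuation = e^(−0.06)·[0.6864·14.0625 + 0.3136·43.3125] = 21.8823; exercise value = 26.2500 > continuation, so V_d = 26.2500 (exercise)
Node 0 (S = 75): continuation = e^(−0.06)·[0.6864·4.1533 + 0.3136·26.2500] = 10.4375; exercise value = 0.0000 ≤ continuation, so V_0 = 10.4375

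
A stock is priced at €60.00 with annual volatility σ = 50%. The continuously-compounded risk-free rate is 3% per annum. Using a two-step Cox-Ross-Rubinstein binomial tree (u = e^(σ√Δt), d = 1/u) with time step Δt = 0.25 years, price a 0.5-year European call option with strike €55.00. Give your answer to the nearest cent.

€11.31

CRR parameters: u = e^(σ√Δt) = e^(0.5·√0.25) = 1.2840, d = 1/u = 0.7788
Per-period rate: rΔt = 0.03·0.25 = 0.0075, so R = e^0.0075 = 1.0075
Risk-neutral probability p = (e^0.0075 − 0.7788)/(1.2840 − 0.7788) = 0.2287/0.5052 = 0.4527
Terminal stock prices: S_uu = 98.92, S_ud = 60, S_dd = 36.39
Terminal payoffs (S − K): max(43.92, 0) = 43.92, max(5, 0) = 5, max(-18.61, 0) = 0
Node u (S = 77.04): V_u = e^(−0.0075)·[0.4527·43.9233 + 0.5473·5.0000] = 22.4525
Node d (S = 46.73): V_d = e^(−0.0075)·[0.4527·5.0000 + 0.5473·0.0000] = 2.2467
Node 0 (S = 60): V_0 = e^(−0.0075)·[0.4527·22.4525 + 0.5473·2.2467] = 11.3092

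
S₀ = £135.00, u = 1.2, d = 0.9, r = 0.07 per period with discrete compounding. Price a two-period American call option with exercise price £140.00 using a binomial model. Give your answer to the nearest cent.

£17.75

Risk-neutral probability p = (1 + 0.07 − 0.9)/(1.2 − 0.9) = 0.1700/0.3000 = 0.5667
Terminal stock prices: S_uu = 194.4, S_ud = 145.8, S_dd = 109.4
Terminal payoffs (S − K): max(54.4, 0) = 54.4, max(5.8, 0) = 5.8, max(-30.65, 0) = 0
Node u (S = 162): continuation = 1/1.07·[0.5667·54.4000 + 0.4333·5.8000] = 31.1589; exercise value = 22.0000 ≤ continuation, so V_u = 31.1589
Node d (S = 121.5): continuation = 1/1.07·[0.5667·5.8000 + 0.4333·0.0000] = 3.0717; exercise value = 0.0000 ≤ continuation, so V_d = 3.0717
Node 0 (S = 135): continuation = 1/1.07·[0.5667·31.1589 + 0.4333·3.0717] = 17.7456; exercise value = 0.0000 ≤ continuation, so V_0 = 17.7456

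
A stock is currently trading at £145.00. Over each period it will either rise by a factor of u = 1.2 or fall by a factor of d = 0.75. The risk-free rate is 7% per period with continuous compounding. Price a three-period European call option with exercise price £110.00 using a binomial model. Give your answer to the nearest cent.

Risk-neutral probability p = (e^0.07 − 0.75)/(1.2 − 0.75) = 0.3225/0.4500 = 0.7167
Terminal stock prices: S_uuu = 250.6, S_uud = 156.6, S_udd = 97.88, S_ddd = 61.17
Terminal payoffs (S − K): max(140.6, 0) = 140.6, max(46.6, 0) = 46.6, max(-12.12, 0) = 0, max(-48.83, 0) = 0
Node uu (S = 208.8): V_uu = e^(−0.07)·[0.7167·140.5600 + 0.2833·46.6000] = 106.2367
Node ud (S = 130.5): V_ud = e^(−0.07)·[0.7167·46.6000 + 0.2833·0.0000] = 31.1396
Node dd (S = 81.56): V_dd = e^(−0.07)·[0.7167·0.0000 + 0.2833·0.0000] = 0.0000
Node u (S = 174): V_u = e^(−0.07)·[0.7167·106.2367 + 0.2833·31.1396] = 79.2167
Node d (S = 108.8): V_d = e^(−0.07)·[0.7167·31.1396 + 0.2833·0.0000] = 20.8085
Node 0 (S = 145): V_0 = e^(−0.07)·[0.7167·79.2167 + 0.2833·20.8085] = 58.4320

£58.43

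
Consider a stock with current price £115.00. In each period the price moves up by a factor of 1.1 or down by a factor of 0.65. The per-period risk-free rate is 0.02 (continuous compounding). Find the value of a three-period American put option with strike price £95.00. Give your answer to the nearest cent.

£5.82

Risk-neutral probability p = (e^0.02 − 0.65)/(1.1 − 0.65) = 0.3702/0.4500 = 0.8227
Terminal stock prices: S_uuu = 153.1, S_uud = 90.45, S_udd = 53.45, S_ddd = 31.58
Terminal payoffs (K − S): max(-58.07, 0) = 0, max(4.552, 0) = 4.552, max(41.55, 0) = 41.55, max(63.42, 0) = 63.42
Node uu (S = 139.2): continuation = e^(−0.02)·[0.8227·0.0000 + 0.1773·4.5525] = 0.7913; exercise value = 0.0000 ≤ continuation, so V_uu = 0.7913
Node ud (S = 82.23): continuation = e^(−0.02)·[0.8227·4.5525 + 0.1773·41.5537] = 10.8939; exercise value = 12.7750 > continuation, so V_ud = 12.7750 (exercise)
Node dd (S = 48.59): continuation = e^(−0.02)·[0.8227·41.5537 + 0.1773·63.4181] = 44.5314; exercise value = 46.4125 > continuation, so V_dd = 46.4125 (exercise)
Node u (S = 126.5): continuation = e^(−0.02)·[0.8227·0.7913 + 0.1773·12.7750] = 2.8586; exercise value = 0.0000 ≤ continuation, so V_u = 2.8586
Node d (S = 74.75): continuation = e^(−0.02)·[0.8227·12.7750 + 0.1773·46.4125] = 18.3689; exercise value = 20.2500 > continuation, so V_d = 20.2500 (exercise)
Node 0 (S = 115): continuation = e^(−0.02)·[0.8227·2.8586 + 0.1773·20.2500] = 5.8250; exercise value = 0.0000 ≤ continuation, so V_0 = 5.8250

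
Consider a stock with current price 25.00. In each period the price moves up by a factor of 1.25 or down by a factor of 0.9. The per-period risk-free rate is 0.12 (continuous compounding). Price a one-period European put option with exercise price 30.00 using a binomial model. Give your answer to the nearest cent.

Risk-neutral probability p = (e^0.12 − 0.9)/(1.25 − 0.9) = 0.2275/0.3500 = 0.6500
Terminal stock prices: S_u = 31.25, S_d = 22.5
Terminal payoffs (K − S): max(-1.25, 0) = 0, max(7.5, 0) = 7.5
Node 0 (S = 25): V_0 = e^(−0.12)·[0.6500·0.0000 + 0.3500·7.5000] = 2.3282

2.33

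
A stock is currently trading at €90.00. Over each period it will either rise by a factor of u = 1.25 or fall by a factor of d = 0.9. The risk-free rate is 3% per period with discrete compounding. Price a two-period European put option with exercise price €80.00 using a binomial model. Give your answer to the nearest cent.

€2.64

Risk-neutral probability p = (1 + 0.03 − 0.9)/(1.25 − 0.9) = 0.1300/0.3500 = 0.3714
Terminal stock prices: S_uu = 140.6, S_ud = 101.2, S_dd = 72.9
Terminal payoffs (K − S): max(-60.62, 0) = 0, max(-21.25, 0) = 0, max(7.1, 0) = 7.1
Node u (S = 112.5): V_u = 1/1.03·[0.3714·0.0000 + 0.6286·0.0000] = 0.0000
Node d (S = 81): V_d = 1/1.03·[0.3714·0.0000 + 0.6286·7.1000] = 4.3329
Node 0 (S = 90): V_0 = 1/1.03·[0.3714·0.0000 + 0.6286·4.3329] = 2.6442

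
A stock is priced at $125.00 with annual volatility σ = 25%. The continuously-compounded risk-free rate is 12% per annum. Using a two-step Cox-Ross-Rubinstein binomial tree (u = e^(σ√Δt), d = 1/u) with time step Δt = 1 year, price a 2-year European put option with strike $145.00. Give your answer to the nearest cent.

CRR parameters: u = e^(σ√Δt) = e^(0.25·√1) = 1.2840, d = 1/u = 0.7788
Per-period rate: rΔt = 0.12·1 = 0.12, so R = e^0.12 = 1.1275
Risk-neutral probability p = (e^0.12 − 0.7788)/(1.2840 − 0.7788) = 0.3487/0.5052 = 0.6902
Terminal stock prices: S_uu = 206.1, S_ud = 125, S_dd = 75.82
Terminal payoffs (K − S): max(-61.09, 0) = 0, max(20, 0) = 20, max(69.18, 0) = 69.18
Node u (S = 160.5): V_u = e^(−0.12)·[0.6902·0.0000 + 0.3098·20.0000] = 5.4957
Node d (S = 97.35): V_d = e^(−0.12)·[0.6902·20.0000 + 0.3098·69.1837] = 31.2534
Node 0 (S = 125): V_0 = e^(−0.12)·[0.6902·5.4957 + 0.3098·31.2534] = 11.9521

$11.95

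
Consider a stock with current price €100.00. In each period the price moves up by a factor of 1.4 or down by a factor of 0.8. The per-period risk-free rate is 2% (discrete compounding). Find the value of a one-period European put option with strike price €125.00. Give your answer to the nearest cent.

€27.94

Risk-neutral probability p = (1 + 0.02 − 0.8)/(1.4 − 0.8) = 0.2200/0.6000 = 0.3667
Terminal stock prices: S_u = 140, S_d = 80
Terminal payoffs (K − S): max(-15, 0) = 0, max(45, 0) = 45
Node 0 (S = 100): V_0 = 1/1.02·[0.3667·0.0000 + 0.6333·45.0000] = 27.9412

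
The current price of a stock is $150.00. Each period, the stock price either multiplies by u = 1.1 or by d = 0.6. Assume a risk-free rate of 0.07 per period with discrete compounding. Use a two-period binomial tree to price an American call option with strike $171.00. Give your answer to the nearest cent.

Risk-neutral probability p = (1 + 0.07 − 0.6)/(1.1 − 0.6) = 0.4700/0.5000 = 0.9400
Terminal stock prices: S_uu = 181.5, S_ud = 99, S_dd = 54
Terminal payoffs (S − K): max(10.5, 0) = 10.5, max(-72, 0) = 0, max(-117, 0) = 0
Node u (S = 165): continuation = 1/1.07·[0.9400·10.5000 + 0.0600·0.0000] = 9.2243; exercise value = 0.0000 ≤ continuation, so V_u = 9.2243
Node d (S = 90): continuation = 1/1.07·[0.9400·0.0000 + 0.0600·0.0000] = 0.0000; exercise value = 0.0000 ≤ continuation, so V_d = 0.0000
Node 0 (S = 150): continuation = 1/1.07·[0.9400·9.2243 + 0.0600·0.0000] = 8.1036; exercise value = 0.0000 ≤ continuation, so V_0 = 8.1036

$8.10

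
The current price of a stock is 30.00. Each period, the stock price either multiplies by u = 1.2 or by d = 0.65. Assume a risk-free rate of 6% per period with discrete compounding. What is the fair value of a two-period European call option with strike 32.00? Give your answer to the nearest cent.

Risk-neutral probability p = (1 + 0.06 − 0.65)/(1.2 − 0.65) = 0.4100/0.5500 = 0.7455
Terminal stock prices: S_uu = 43.2, S_ud = 23.4, S_dd = 12.68
Terminal payoffs (S − K): max(11.2, 0) = 11.2, max(-8.6, 0) = 0, max(-19.32, 0) = 0
Node u (S = 36): V_u = 1/1.06·[0.7455·11.2000 + 0.2545·0.0000] = 7.8765
Node d (S = 19.5): V_d = 1/1.06·[0.7455·0.0000 + 0.2545·0.0000] = 0.0000
Node 0 (S = 30): V_0 = 1/1.06·[0.7455·7.8765 + 0.2545·0.0000] = 5.5392

5.54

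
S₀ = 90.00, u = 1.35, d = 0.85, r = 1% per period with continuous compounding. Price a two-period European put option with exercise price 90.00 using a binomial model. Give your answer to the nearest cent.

11.32

Risk-neutral probability p = (e^0.01 − 0.85)/(1.35 − 0.85) = 0.1601/0.5000 = 0.3201
Terminal stock prices: S_uu = 164, S_ud = 103.3, S_dd = 65.02
Terminal payoffs (K − S): max(-74.03, 0) = 0, max(-13.28, 0) = 0, max(24.98, 0) = 24.98
Node u (S = 121.5): V_u = e^(−0.01)·[0.3201·0.0000 + 0.6799·0.0000] = 0.0000
Node d (S = 76.5): V_d = e^(−0.01)·[0.3201·0.0000 + 0.6799·24.9750] = 16.8115
Node 0 (S = 90): V_0 = e^(−0.01)·[0.3201·0.0000 + 0.6799·16.8115] = 11.3164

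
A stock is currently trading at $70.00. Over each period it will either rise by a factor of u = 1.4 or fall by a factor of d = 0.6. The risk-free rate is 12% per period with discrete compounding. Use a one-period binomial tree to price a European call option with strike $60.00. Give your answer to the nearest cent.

Risk-neutral probability p = (1 + 0.12 − 0.6)/(1.4 − 0.6) = 0.5200/0.8000 = 0.6500
Terminal stock prices: S_u = 98, S_d = 42
Terminal payoffs (S − K): max(38, 0) = 38, max(-18, 0) = 0
Node 0 (S = 70): V_0 = 1/1.12·[0.6500·38.0000 + 0.3500·0.0000] = 22.0536

$22.05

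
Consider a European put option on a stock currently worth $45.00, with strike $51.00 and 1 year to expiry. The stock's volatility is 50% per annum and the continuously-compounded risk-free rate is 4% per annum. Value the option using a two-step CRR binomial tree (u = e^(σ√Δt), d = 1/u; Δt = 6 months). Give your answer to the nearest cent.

$11.51

CRR parameters: u = e^(σ√Δt) = e^(0.5·√0.5) = 1.4241, d = 1/u = 0.7022
Per-period rate: rΔt = 0.04·0.5 = 0.02, so R = e^0.02 = 1.0202
Risk-neutral probability p = (e^0.02 − 0.7022)/(1.4241 − 0.7022) = 0.3180/0.7219 = 0.4405
Terminal stock prices: S_uu = 91.27, S_ud = 45, S_dd = 22.19
Terminal payoffs (K − S): max(-40.27, 0) = 0, max(6, 0) = 6, max(28.81, 0) = 28.81
Node u (S = 64.09): V_u = e^(−0.02)·[0.4405·0.0000 + 0.5595·6.0000] = 3.2905
Node d (S = 31.6): V_d = e^(−0.02)·[0.4405·6.0000 + 0.5595·28.8119] = 18.3916
Node 0 (S = 45): V_0 = e^(−0.02)·[0.4405·3.2905 + 0.5595·18.3916] = 11.5071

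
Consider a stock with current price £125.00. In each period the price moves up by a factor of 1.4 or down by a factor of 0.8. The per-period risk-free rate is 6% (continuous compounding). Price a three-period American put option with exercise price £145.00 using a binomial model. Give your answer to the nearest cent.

£27.71

Risk-neutral probability p = (e^0.06 − 0.8)/(1.4 − 0.8) = 0.2618/0.6000 = 0.4364
Terminal stock prices: S_uuu = 343, S_uud = 196, S_udd = 112, S_ddd = 64
Terminal payoffs (K − S): max(-198, 0) = 0, max(-51, 0) = 0, max(33, 0) = 33, max(81, 0) = 81
Node uu (S = 245): continuation = e^(−0.06)·[0.4364·0.0000 + 0.5636·0.0000] = 0.0000; exercise value = 0.0000 ≤ continuation, so V_uu = 0.0000
Node ud (S = 140): continuation = e^(−0.06)·[0.4364·0.0000 + 0.5636·33.0000] = 17.5159; exercise value = 5.0000 ≤ continuation, so V_ud = 17.5159
Node dd (S = 80): continuation = e^(−0.06)·[0.4364·33.0000 + 0.5636·81.0000] = 56.5559; exercise value = 65.0000 > continuation, so V_dd = 65.0000 (exercise)
Node u (S = 175): continuation = e^(−0.06)·[0.4364·0.0000 + 0.5636·17.5159] = 9.2971; exercise value = 0.0000 ≤ continuation, so V_u = 9.2971
Node d (S = 100): continuation = e^(−0.06)·[0.4364·17.5159 + 0.5636·65.0000] = 41.6996; exercise value = 45.0000 > continuation, so V_d = 45.0000 (exercise)
Node 0 (S = 125): continuation = e^(−0.06)·[0.4364·9.2971 + 0.5636·45.0000] = 27.7062; exercise value = 20.0000 ≤ continuation, so V_0 = 27.7062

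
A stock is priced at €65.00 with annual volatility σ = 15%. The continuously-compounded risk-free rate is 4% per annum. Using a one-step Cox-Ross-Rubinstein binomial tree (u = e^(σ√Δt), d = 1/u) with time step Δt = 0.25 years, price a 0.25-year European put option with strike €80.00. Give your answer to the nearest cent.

€14.20

CRR parameters: u = e^(σ√Δt) = e^(0.15·√0.25) = 1.0779, d = 1/u = 0.9277
Per-period rate: rΔt = 0.04·0.25 = 0.01, so R = e^0.01 = 1.0101
Risk-neutral probability p = (e^0.01 − 0.9277)/(1.0779 − 0.9277) = 0.0823/0.1501 = 0.5482
Terminal stock prices: S_u = 70.06, S_d = 60.3
Terminal payoffs (K − S): max(9.938, 0) = 9.938, max(19.7, 0) = 19.7
Node 0 (S = 65): V_0 = e^(−0.01)·[0.5482·9.9375 + 0.4518·19.6967] = 14.2040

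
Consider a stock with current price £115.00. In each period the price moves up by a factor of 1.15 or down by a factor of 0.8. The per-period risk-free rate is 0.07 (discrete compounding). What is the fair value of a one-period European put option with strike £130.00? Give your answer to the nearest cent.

Risk-neutral probability p = (1 + 0.07 − 0.8)/(1.15 − 0.8) = 0.2700/0.3500 = 0.7714
Terminal stock prices: S_u = 132.2, S_d = 92
Terminal payoffs (K − S): max(-2.25, 0) = 0, max(38, 0) = 38
Node 0 (S = 115): V_0 = 1/1.07·[0.7714·0.0000 + 0.2286·38.0000] = 8.1175

£8.12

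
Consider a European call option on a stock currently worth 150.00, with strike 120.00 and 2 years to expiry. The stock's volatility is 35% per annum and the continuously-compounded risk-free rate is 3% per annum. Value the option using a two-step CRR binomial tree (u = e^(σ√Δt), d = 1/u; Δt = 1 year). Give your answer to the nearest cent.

49.67

CRR parameters: u = e^(σ√Δt) = e^(0.35·√1) = 1.4191, d = 1/u = 0.7047
Per-period rate: rΔt = 0.03·1 = 0.03, so R = e^0.03 = 1.0305
Risk-neutral probability p = (e^0.03 − 0.7047)/(1.4191 − 0.7047) = 0.3258/0.7144 = 0.4560
Terminal stock prices: S_uu = 302.1, S_ud = 150, S_dd = 74.49
Terminal payoffs (S − K): max(182.1, 0) = 182.1, max(30, 0) = 30, max(-45.51, 0) = 0
Node u (S = 212.9): V_u = e^(−0.03)·[0.4560·182.0629 + 0.5440·30.0000] = 96.4067
Node d (S = 105.7): V_d = e^(−0.03)·[0.4560·30.0000 + 0.5440·0.0000] = 13.2761
Node 0 (S = 150): V_0 = e^(−0.03)·[0.4560·96.4067 + 0.5440·13.2761] = 49.6720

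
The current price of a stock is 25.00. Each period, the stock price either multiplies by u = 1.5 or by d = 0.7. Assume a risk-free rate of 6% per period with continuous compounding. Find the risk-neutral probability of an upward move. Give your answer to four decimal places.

p = 0.4523

Risk-neutral probability p = (e^0.06 − 0.7)/(1.5 − 0.7) = 0.3618/0.8000 = 0.4523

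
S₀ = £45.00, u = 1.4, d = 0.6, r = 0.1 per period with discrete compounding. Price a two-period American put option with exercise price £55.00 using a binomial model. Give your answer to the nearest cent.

Risk-neutral probability p = (1 + 0.1 − 0.6)/(1.4 − 0.6) = 0.5000/0.8000 = 0.6250
Terminal stock prices: S_uu = 88.2, S_ud = 37.8, S_dd = 16.2
Terminal payoffs (K − S): max(-33.2, 0) = 0, max(17.2, 0) = 17.2, max(38.8, 0) = 38.8
Node u (S = 63): continuation = 1/1.1·[0.6250·0.0000 + 0.3750·17.2000] = 5.8636; exercise value = 0.0000 ≤ continuation, so V_u = 5.8636
Node d (S = 27): continuation = 1/1.1·[0.6250·17.2000 + 0.3750·38.8000] = 23.0000; exercise value = 28.0000 > continuation, so V_d = 28.0000 (exercise)
Node 0 (S = 45): continuation = 1/1.1·[0.6250·5.8636 + 0.3750·28.0000] = 12.8771; exercise value = 10.0000 ≤ continuation, so V_0 = 12.8771

£12.88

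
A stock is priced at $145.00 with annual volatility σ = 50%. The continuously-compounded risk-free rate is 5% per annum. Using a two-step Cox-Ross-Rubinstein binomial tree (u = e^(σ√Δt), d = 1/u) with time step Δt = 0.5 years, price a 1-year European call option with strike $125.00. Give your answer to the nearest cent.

$41.63

CRR parameters: u = e^(σ√Δt) = e^(0.5·√0.5) = 1.4241, d = 1/u = 0.7022
Per-period rate: rΔt = 0.05·0.5 = 0.025, so R = e^0.025 = 1.0253
Risk-neutral probability p = (e^0.025 − 0.7022)/(1.4241 − 0.7022) = 0.3231/0.7219 = 0.4476
Terminal stock prices: S_uu = 294.1, S_ud = 145, S_dd = 71.49
Terminal payoffs (S − K): max(169.1, 0) = 169.1, max(20, 0) = 20, max(-53.51, 0) = 0
Node u (S = 206.5): V_u = e^(−0.025)·[0.4476·169.0767 + 0.5524·20.0000] = 84.5835
Node d (S = 101.8): V_d = e^(−0.025)·[0.4476·20.0000 + 0.5524·0.0000] = 8.7307
Node 0 (S = 145): V_0 = e^(−0.025)·[0.4476·84.5835 + 0.5524·8.7307] = 41.6276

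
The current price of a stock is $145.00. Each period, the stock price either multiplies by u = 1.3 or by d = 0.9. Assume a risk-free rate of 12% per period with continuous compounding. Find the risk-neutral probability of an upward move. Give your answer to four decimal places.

p = 0.5687

Risk-neutral probability p = (e^0.12 − 0.9)/(1.3 − 0.9) = 0.2275/0.4000 = 0.5687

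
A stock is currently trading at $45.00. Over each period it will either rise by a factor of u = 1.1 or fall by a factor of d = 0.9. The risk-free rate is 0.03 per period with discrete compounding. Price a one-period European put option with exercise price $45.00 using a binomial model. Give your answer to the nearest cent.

$1.53

Risk-neutral probability p = (1 + 0.03 − 0.9)/(1.1 − 0.9) = 0.1300/0.2000 = 0.6500
Terminal stock prices: S_u = 49.5, S_d = 40.5
Terminal payoffs (K − S): max(-4.5, 0) = 0, max(4.5, 0) = 4.5
Node 0 (S = 45): V_0 = 1/1.03·[0.6500·0.0000 + 0.3500·4.5000] = 1.5291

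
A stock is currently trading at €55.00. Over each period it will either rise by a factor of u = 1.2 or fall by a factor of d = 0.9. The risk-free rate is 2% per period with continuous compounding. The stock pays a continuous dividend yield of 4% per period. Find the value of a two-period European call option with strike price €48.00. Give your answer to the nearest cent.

€6.43

Per-period risk-free factor R = e^0.02 = 1.0202; dividend-adjusted growth = e^(0.02−0.04) = 0.9802.
Risk-neutral probability p = (0.9802 − 0.9)/(1.2 − 0.9) = 0.0802/0.3000 = 0.2673
Terminal stock prices: S_uu = 79.2, S_ud = 59.4, S_dd = 44.55
Terminal payoffs (S − K): max(31.2, 0) = 31.2, max(11.4, 0) = 11.4, max(-3.45, 0) = 0
Node u (S = 66): V_u = e^(−0.02)·[0.2673·31.2000 + 0.7327·11.4000] = 16.3626
Node d (S = 49.5): V_d = e^(−0.02)·[0.2673·11.4000 + 0.7327·0.0000] = 2.9872
Node 0 (S = 55): V_0 = e^(−0.02)·[0.2673·16.3626 + 0.7327·2.9872] = 6.4329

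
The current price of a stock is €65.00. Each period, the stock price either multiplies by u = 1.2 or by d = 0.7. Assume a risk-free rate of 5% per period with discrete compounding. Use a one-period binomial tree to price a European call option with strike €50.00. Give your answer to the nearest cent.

Risk-neutral probability p = (1 + 0.05 − 0.7)/(1.2 − 0.7) = 0.3500/0.5000 = 0.7000
Terminal stock prices: S_u = 78, S_d = 45.5
Terminal payoffs (S − K): max(28, 0) = 28, max(-4.5, 0) = 0
Node 0 (S = 65): V_0 = 1/1.05·[0.7000·28.0000 + 0.3000·0.0000] = 18.6667

€18.67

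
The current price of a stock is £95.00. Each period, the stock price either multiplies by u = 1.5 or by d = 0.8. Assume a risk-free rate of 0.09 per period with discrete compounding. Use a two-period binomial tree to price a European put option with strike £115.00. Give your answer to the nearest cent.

Risk-neutral probability p = (1 + 0.09 − 0.8)/(1.5 − 0.8) = 0.2900/0.7000 = 0.4143
Terminal stock prices: S_uu = 213.8, S_ud = 114, S_dd = 60.8
Terminal payoffs (K − S): max(-98.75, 0) = 0, max(1, 0) = 1, max(54.2, 0) = 54.2
Node u (S = 142.5): V_u = 1/1.09·[0.4143·0.0000 + 0.5857·1.0000] = 0.5374
Node d (S = 76): V_d = 1/1.09·[0.4143·1.0000 + 0.5857·54.2000] = 29.5046
Node 0 (S = 95): V_0 = 1/1.09·[0.4143·0.5374 + 0.5857·29.5046] = 16.0586

£16.06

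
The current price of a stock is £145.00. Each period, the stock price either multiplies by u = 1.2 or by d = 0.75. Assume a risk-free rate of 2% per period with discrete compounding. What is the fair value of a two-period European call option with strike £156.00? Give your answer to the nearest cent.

Risk-neutral probability p = (1 + 0.02 − 0.75)/(1.2 − 0.75) = 0.2700/0.4500 = 0.6000
Terminal stock prices: S_uu = 208.8, S_ud = 130.5, S_dd = 81.56
Terminal payoffs (S − K): max(52.8, 0) = 52.8, max(-25.5, 0) = 0, max(-74.44, 0) = 0
Node u (S = 174): V_u = 1/1.02·[0.6000·52.8000 + 0.4000·0.0000] = 31.0588
Node d (S = 108.8): V_d = 1/1.02·[0.6000·0.0000 + 0.4000·0.0000] = 0.0000
Node 0 (S = 145): V_0 = 1/1.02·[0.6000·31.0588 + 0.4000·0.0000] = 18.2699

£18.27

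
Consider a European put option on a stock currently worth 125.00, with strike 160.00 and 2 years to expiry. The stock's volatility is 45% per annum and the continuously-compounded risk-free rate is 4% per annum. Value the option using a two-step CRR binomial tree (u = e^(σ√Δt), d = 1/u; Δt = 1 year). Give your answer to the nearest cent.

48.24

CRR parameters: u = e^(σ√Δt) = e^(0.45·√1) = 1.5683, d = 1/u = 0.6376
Per-period rate: rΔt = 0.04·1 = 0.04, so R = e^0.04 = 1.0408
Risk-neutral probability p = (e^0.04 − 0.6376)/(1.5683 − 0.6376) = 0.4032/0.9307 = 0.4332
Terminal stock prices: S_uu = 307.5, S_ud = 125, S_dd = 50.82
Terminal payoffs (K − S): max(-147.5, 0) = 0, max(35, 0) = 35, max(109.2, 0) = 109.2
Node u (S = 196): V_u = e^(−0.04)·[0.4332·0.0000 + 0.5668·35.0000] = 19.0598
Node d (S = 79.7): V_d = e^(−0.04)·[0.4332·35.0000 + 0.5668·109.1788] = 74.0228
Node 0 (S = 125): V_0 = e^(−0.04)·[0.4332·19.0598 + 0.5668·74.0228] = 48.2434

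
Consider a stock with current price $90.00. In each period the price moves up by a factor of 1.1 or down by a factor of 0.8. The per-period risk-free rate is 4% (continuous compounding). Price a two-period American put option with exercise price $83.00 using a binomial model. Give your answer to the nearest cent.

Risk-neutral probability p = (e^0.04 − 0.8)/(1.1 − 0.8) = 0.2408/0.3000 = 0.8027
Terminal stock prices: S_uu = 108.9, S_ud = 79.2, S_dd = 57.6
Terminal payoffs (K − S): max(-25.9, 0) = 0, max(3.8, 0) = 3.8, max(25.4, 0) = 25.4
Node u (S = 99): continuation = e^(−0.04)·[0.8027·0.0000 + 0.1973·3.8000] = 0.7203; exercise value = 0.0000 ≤ continuation, so V_u = 0.7203
Node d (S = 72): continuation = e^(−0.04)·[0.8027·3.8000 + 0.1973·25.4000] = 7.7455; exercise value = 11.0000 > continuation, so V_d = 11.0000 (exercise)
Node 0 (S = 90): continuation = e^(−0.04)·[0.8027·0.7203 + 0.1973·11.0000] = 2.6407; exercise value = 0.0000 ≤ continuation, so V_0 = 2.6407

$2.64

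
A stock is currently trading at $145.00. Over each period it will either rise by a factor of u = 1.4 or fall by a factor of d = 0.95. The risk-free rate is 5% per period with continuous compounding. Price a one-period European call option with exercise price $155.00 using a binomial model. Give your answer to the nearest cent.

Risk-neutral probability p = (e^0.05 − 0.95)/(1.4 − 0.95) = 0.1013/0.4500 = 0.2250
Terminal stock prices: S_u = 203, S_d = 137.8
Terminal payoffs (S − K): max(48, 0) = 48, max(-17.25, 0) = 0
Node 0 (S = 145): V_0 = e^(−0.05)·[0.2250·48.0000 + 0.7750·0.0000] = 10.2754

$10.28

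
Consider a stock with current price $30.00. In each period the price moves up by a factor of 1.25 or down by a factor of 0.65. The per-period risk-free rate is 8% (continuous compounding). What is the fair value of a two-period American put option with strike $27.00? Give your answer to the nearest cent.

$2.37

Risk-neutral probability p = (e^0.08 − 0.65)/(1.25 − 0.65) = 0.4333/0.6000 = 0.7221
Terminal stock prices: S_uu = 46.88, S_ud = 24.38, S_dd = 12.68
Terminal payoffs (K − S): max(-19.88, 0) = 0, max(2.625, 0) = 2.625, max(14.32, 0) = 14.32
Node u (S = 37.5): continuation = e^(−0.08)·[0.7221·0.0000 + 0.2779·2.6250] = 0.6733; exercise value = 0.0000 ≤ continuation, so V_u = 0.6733
Node d (S = 19.5): continuation = e^(−0.08)·[0.7221·2.6250 + 0.2779·14.3250] = 5.4241; exercise value = 7.5000 > continuation, so V_d = 7.5000 (exercise)
Node 0 (S = 30): continuation = e^(−0.08)·[0.7221·0.6733 + 0.2779·7.5000] = 2.3725; exercise value = 0.0000 ≤ continuation, so V_0 = 2.3725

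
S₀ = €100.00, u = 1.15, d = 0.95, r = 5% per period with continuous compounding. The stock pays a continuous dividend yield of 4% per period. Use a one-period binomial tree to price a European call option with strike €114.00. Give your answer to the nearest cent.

Per-period risk-free factor R = e^0.05 = 1.0513; dividend-adjusted growth = e^(0.05−0.04) = 1.0101.
Risk-neutral probability p = (1.0101 − 0.95)/(1.15 − 0.95) = 0.0601/0.2000 = 0.3003
Terminal stock prices: S_u = 115, S_d = 95
Terminal payoffs (S − K): max(1, 0) = 1, max(-19, 0) = 0
Node 0 (S = 100): V_0 = e^(−0.05)·[0.3003·1.0000 + 0.6997·0.0000] = 0.2856

€0.29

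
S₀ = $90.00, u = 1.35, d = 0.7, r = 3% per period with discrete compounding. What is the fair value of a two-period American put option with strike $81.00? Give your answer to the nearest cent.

Risk-neutral probability p = (1 + 0.03 − 0.7)/(1.35 − 0.7) = 0.3300/0.6500 = 0.5077
Terminal stock prices: S_uu = 164, S_ud = 85.05, S_dd = 44.1
Terminal payoffs (K − S): max(-83.03, 0) = 0, max(-4.05, 0) = 0, max(36.9, 0) = 36.9
Node u (S = 121.5): continuation = 1/1.03·[0.5077·0.0000 + 0.4923·0.0000] = 0.0000; exercise value = 0.0000 ≤ continuation, so V_u = 0.0000
Node d (S = 63): continuation = 1/1.03·[0.5077·0.0000 + 0.4923·36.9000] = 17.6370; exercise value = 18.0000 > continuation, so V_d = 18.0000 (exercise)
Node 0 (S = 90): continuation = 1/1.03·[0.5077·0.0000 + 0.4923·18.0000] = 8.6034; exercise value = 0.0000 ≤ continuation, so V_0 = 8.6034

$8.60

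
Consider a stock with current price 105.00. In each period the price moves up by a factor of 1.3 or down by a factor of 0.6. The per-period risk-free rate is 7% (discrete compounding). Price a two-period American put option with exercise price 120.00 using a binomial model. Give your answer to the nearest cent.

Risk-neutral probability p = (1 + 0.07 − 0.6)/(1.3 − 0.6) = 0.4700/0.7000 = 0.6714
Terminal stock prices: S_uu = 177.5, S_ud = 81.9, S_dd = 37.8
Terminal payoffs (K − S): max(-57.45, 0) = 0, max(38.1, 0) = 38.1, max(82.2, 0) = 82.2
Node u (S = 136.5): continuation = 1/1.07·[0.6714·0.0000 + 0.3286·38.1000] = 11.6996; exercise value = 0.0000 ≤ continuation, so V_u = 11.6996
Node d (S = 63): continuation = 1/1.07·[0.6714·38.1000 + 0.3286·82.2000] = 49.1495; exercise value = 57.0000 > continuation, so V_d = 57.0000 (exercise)
Node 0 (S = 105): continuation = 1/1.07·[0.6714·11.6996 + 0.3286·57.0000] = 24.8449; exercise value = 15.0000 ≤ continuation, so V_0 = 24.8449

24.84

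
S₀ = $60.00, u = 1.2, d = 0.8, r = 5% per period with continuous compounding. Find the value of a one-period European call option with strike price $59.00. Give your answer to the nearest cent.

$7.77

Risk-neutral probability p = (e^0.05 − 0.8)/(1.2 − 0.8) = 0.2513/0.4000 = 0.6282
Terminal stock prices: S_u = 72, S_d = 48
Terminal payoffs (S − K): max(13, 0) = 13, max(-11, 0) = 0
Node 0 (S = 60): V_0 = e^(−0.05)·[0.6282·13.0000 + 0.3718·0.0000] = 7.7680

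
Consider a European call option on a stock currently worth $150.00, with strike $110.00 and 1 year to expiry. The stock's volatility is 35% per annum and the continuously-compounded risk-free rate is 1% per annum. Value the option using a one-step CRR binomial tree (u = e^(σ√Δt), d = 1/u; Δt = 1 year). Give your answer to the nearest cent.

CRR parameters: u = e^(σ√Δt) = e^(0.35·√1) = 1.4191, d = 1/u = 0.7047
Per-period rate: rΔt = 0.01·1 = 0.01, so R = e^0.01 = 1.0101
Risk-neutral probability p = (e^0.01 − 0.7047)/(1.4191 − 0.7047) = 0.3054/0.7144 = 0.4275
Terminal stock prices: S_u = 212.9, S_d = 105.7
Terminal payoffs (S − K): max(102.9, 0) = 102.9, max(-4.297, 0) = 0
Node 0 (S = 150): V_0 = e^(−0.01)·[0.4275·102.8601 + 0.5725·0.0000] = 43.5302

$43.53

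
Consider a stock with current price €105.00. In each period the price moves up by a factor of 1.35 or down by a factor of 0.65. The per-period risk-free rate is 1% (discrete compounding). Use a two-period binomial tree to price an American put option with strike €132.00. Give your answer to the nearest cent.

€40.42

Risk-neutral probability p = (1 + 0.01 − 0.65)/(1.35 − 0.65) = 0.3600/0.7000 = 0.5143
Terminal stock prices: S_uu = 191.4, S_ud = 92.14, S_dd = 44.36
Terminal payoffs (K − S): max(-59.36, 0) = 0, max(39.86, 0) = 39.86, max(87.64, 0) = 87.64
Node u (S = 141.8): continuation = 1/1.01·[0.5143·0.0000 + 0.4857·39.8625] = 19.1701; exercise value = 0.0000 ≤ continuation, so V_u = 19.1701
Node d (S = 68.25): continuation = 1/1.01·[0.5143·39.8625 + 0.4857·87.6375] = 62.4431; exercise value = 63.7500 > continuation, so V_d = 63.7500 (exercise)
Node 0 (S = 105): continuation = 1/1.01·[0.5143·19.1701 + 0.4857·63.7500] = 40.4190; exercise value = 27.0000 ≤ continuation, so V_0 = 40.4190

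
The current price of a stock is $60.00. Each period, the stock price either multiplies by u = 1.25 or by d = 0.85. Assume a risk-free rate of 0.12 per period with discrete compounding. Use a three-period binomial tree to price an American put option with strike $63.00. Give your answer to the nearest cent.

$3.93

Risk-neutral probability p = (1 + 0.12 − 0.85)/(1.25 − 0.85) = 0.2700/0.4000 = 0.6750
Terminal stock prices: S_uuu = 117.2, S_uud = 79.69, S_udd = 54.19, S_ddd = 36.85
Terminal payoffs (K − S): max(-54.19, 0) = 0, max(-16.69, 0) = 0, max(8.813, 0) = 8.813, max(26.15, 0) = 26.15
Node uu (S = 93.75): continuation = 1/1.12·[0.6750·0.0000 + 0.3250·0.0000] = 0.0000; exercise value = 0.0000 ≤ continuation, so V_uu = 0.0000
Node ud (S = 63.75): continuation = 1/1.12·[0.6750·0.0000 + 0.3250·8.8125] = 2.5572; exercise value = 0.0000 ≤ continuation, so V_ud = 2.5572
Node dd (S = 43.35): continuation = 1/1.12·[0.6750·8.8125 + 0.3250·26.1525] = 12.9000; exercise value = 19.6500 > continuation, so V_dd = 19.6500 (exercise)
Node u (S = 75): continuation = 1/1.12·[0.6750·0.0000 + 0.3250·2.5572] = 0.7420; exercise value = 0.0000 ≤ continuation, so V_u = 0.7420
Node d (S = 51): continuation = 1/1.12·[0.6750·2.5572 + 0.3250·19.6500] = 7.2432; exercise value = 12.0000 > continuation, so V_d = 12.0000 (exercise)
Node 0 (S = 60): continuation = 1/1.12·[0.6750·0.7420 + 0.3250·12.0000] = 3.9294; exercise value = 3.0000 ≤ continuation, so V_0 = 3.9294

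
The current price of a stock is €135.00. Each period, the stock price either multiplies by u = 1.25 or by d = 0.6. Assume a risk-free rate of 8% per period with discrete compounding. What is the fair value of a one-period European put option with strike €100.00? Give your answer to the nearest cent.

€4.60

Risk-neutral probability p = (1 + 0.08 − 0.6)/(1.25 − 0.6) = 0.4800/0.6500 = 0.7385
Terminal stock prices: S_u = 168.8, S_d = 81
Terminal payoffs (K − S): max(-68.75, 0) = 0, max(19, 0) = 19
Node 0 (S = 135): V_0 = 1/1.08·[0.7385·0.0000 + 0.2615·19.0000] = 4.6011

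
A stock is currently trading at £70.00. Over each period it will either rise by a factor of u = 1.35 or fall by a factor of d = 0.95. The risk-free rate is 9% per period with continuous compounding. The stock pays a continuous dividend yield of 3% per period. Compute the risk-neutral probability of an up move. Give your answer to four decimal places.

Per-period risk-free factor R = e^0.09 = 1.0942; dividend-adjusted growth = e^(0.09−0.03) = 1.0618.
Risk-neutral probability p = (1.0618 − 0.95)/(1.35 − 0.95) = 0.1118/0.4000 = 0.2796

p = 0.2796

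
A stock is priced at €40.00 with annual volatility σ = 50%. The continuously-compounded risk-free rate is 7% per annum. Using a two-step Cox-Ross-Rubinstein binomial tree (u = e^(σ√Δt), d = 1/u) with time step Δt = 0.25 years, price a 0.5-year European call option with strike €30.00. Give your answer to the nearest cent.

CRR parameters: u = e^(σ√Δt) = e^(0.5·√0.25) = 1.2840, d = 1/u = 0.7788
Per-period rate: rΔt = 0.07·0.25 = 0.0175, so R = e^0.0175 = 1.0177
Risk-neutral probability p = (e^0.0175 − 0.7788)/(1.2840 − 0.7788) = 0.2389/0.5052 = 0.4728
Terminal stock prices: S_uu = 65.95, S_ud = 40, S_dd = 24.26
Terminal payoffs (S − K): max(35.95, 0) = 35.95, max(10, 0) = 10, max(-5.739, 0) = 0
Node u (S = 51.36): V_u = e^(−0.0175)·[0.4728·35.9489 + 0.5272·10.0000] = 21.8814
Node d (S = 31.15): V_d = e^(−0.0175)·[0.4728·10.0000 + 0.5272·0.0000] = 4.6456
Node 0 (S = 40): V_0 = e^(−0.0175)·[0.4728·21.8814 + 0.5272·4.6456] = 12.5722

€12.57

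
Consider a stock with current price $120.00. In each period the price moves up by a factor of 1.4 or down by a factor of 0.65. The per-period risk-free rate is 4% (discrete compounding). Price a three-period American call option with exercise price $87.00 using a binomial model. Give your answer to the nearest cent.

$53.09

Risk-neutral probability p = (1 + 0.04 − 0.65)/(1.4 − 0.65) = 0.3900/0.7500 = 0.5200
Terminal stock prices: S_uuu = 329.3, S_uud = 152.9, S_udd = 70.98, S_ddd = 32.95
Terminal payoffs (S − K): max(242.3, 0) = 242.3, max(65.88, 0) = 65.88, max(-16.02, 0) = 0, max(-54.05, 0) = 0
Node uu (S = 235.2): continuation = 1/1.04·[0.5200·242.2800 + 0.4800·65.8800] = 151.5462; exercise value = 148.2000 ≤ continuation, so V_uu = 151.5462
Node ud (S = 109.2): continuation = 1/1.04·[0.5200·65.8800 + 0.4800·0.0000] = 32.9400; exercise value = 22.2000 ≤ continuation, so V_ud = 32.9400
Node dd (S = 50.7): continuation = 1/1.04·[0.5200·0.0000 + 0.4800·0.0000] = 0.0000; exercise value = 0.0000 ≤ continuation, so V_dd = 0.0000
Node u (S = 168): continuation = 1/1.04·[0.5200·151.5462 + 0.4800·32.9400] = 90.9762; exercise value = 81.0000 ≤ continuation, so V_u = 90.9762
Node d (S = 78): continuation = 1/1.04·[0.5200·32.9400 + 0.4800·0.0000] = 16.4700; exercise value = 0.0000 ≤ continuation, so V_d = 16.4700
Node 0 (S = 120): continuation = 1/1.04·[0.5200·90.9762 + 0.4800·16.4700] = 53.0896; exercise value = 33.0000 ≤ continuation, so V_0 = 53.0896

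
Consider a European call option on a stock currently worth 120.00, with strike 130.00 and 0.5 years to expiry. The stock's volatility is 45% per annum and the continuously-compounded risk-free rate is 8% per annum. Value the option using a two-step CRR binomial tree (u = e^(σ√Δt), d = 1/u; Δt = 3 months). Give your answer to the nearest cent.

13.34

CRR parameters: u = e^(σ√Δt) = e^(0.45·√0.25) = 1.2523, d = 1/u = 0.7985
Per-period rate: rΔt = 0.08·0.25 = 0.02, so R = e^0.02 = 1.0202
Risk-neutral probability p = (e^0.02 − 0.7985)/(1.2523 − 0.7985) = 0.2217/0.4538 = 0.4885
Terminal stock prices: S_uu = 188.2, S_ud = 120, S_dd = 76.52
Terminal payoffs (S − K): max(58.2, 0) = 58.2, max(-10, 0) = 0, max(-53.48, 0) = 0
Node u (S = 150.3): V_u = e^(−0.02)·[0.4885·58.1975 + 0.5115·0.0000] = 27.8666
Node d (S = 95.82): V_d = e^(−0.02)·[0.4885·0.0000 + 0.5115·0.0000] = 0.0000
Node 0 (S = 120): V_0 = e^(−0.02)·[0.4885·27.8666 + 0.5115·0.0000] = 13.3433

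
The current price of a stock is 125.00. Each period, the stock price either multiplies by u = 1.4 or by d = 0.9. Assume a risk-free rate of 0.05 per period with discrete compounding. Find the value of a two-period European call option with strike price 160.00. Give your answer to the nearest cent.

6.94

Risk-neutral probability p = (1 + 0.05 − 0.9)/(1.4 − 0.9) = 0.1500/0.5000 = 0.3000
Terminal stock prices: S_uu = 245, S_ud = 157.5, S_dd = 101.2
Terminal payoffs (S − K): max(85, 0) = 85, max(-2.5, 0) = 0, max(-58.75, 0) = 0
Node u (S = 175): V_u = 1/1.05·[0.3000·85.0000 + 0.7000·0.0000] = 24.2857
Node d (S = 112.5): V_d = 1/1.05·[0.3000·0.0000 + 0.7000·0.0000] = 0.0000
Node 0 (S = 125): V_0 = 1/1.05·[0.3000·24.2857 + 0.7000·0.0000] = 6.9388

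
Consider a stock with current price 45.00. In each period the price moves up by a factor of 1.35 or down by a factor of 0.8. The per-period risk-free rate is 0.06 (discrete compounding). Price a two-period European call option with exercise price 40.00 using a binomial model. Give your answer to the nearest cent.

Risk-neutral probability p = (1 + 0.06 − 0.8)/(1.35 − 0.8) = 0.2600/0.5500 = 0.4727
Terminal stock prices: S_uu = 82.01, S_ud = 48.6, S_dd = 28.8
Terminal payoffs (S − K): max(42.01, 0) = 42.01, max(8.6, 0) = 8.6, max(-11.2, 0) = 0
Node u (S = 60.75): V_u = 1/1.06·[0.4727·42.0125 + 0.5273·8.6000] = 23.0142
Node d (S = 36): V_d = 1/1.06·[0.4727·8.6000 + 0.5273·0.0000] = 3.8353
Node 0 (S = 45): V_0 = 1/1.06·[0.4727·23.0142 + 0.5273·3.8353] = 12.1714

12.17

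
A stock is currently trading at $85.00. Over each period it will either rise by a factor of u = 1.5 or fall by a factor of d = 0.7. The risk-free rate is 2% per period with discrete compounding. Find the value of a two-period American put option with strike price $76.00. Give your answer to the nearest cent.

Risk-neutral probability p = (1 + 0.02 − 0.7)/(1.5 − 0.7) = 0.3200/0.8000 = 0.4000
Terminal stock prices: S_uu = 191.2, S_ud = 89.25, S_dd = 41.65
Terminal payoffs (K − S): max(-115.2, 0) = 0, max(-13.25, 0) = 0, max(34.35, 0) = 34.35
Node u (S = 127.5): continuation = 1/1.02·[0.4000·0.0000 + 0.6000·0.0000] = 0.0000; exercise value = 0.0000 ≤ continuation, so V_u = 0.0000
Node d (S = 59.5): continuation = 1/1.02·[0.4000·0.0000 + 0.6000·34.3500] = 20.2059; exercise value = 16.5000 ≤ continuation, so V_d = 20.2059
Node 0 (S = 85): continuation = 1/1.02·[0.4000·0.0000 + 0.6000·20.2059] = 11.8858; exercise value = 0.0000 ≤ continuation, so V_0 = 11.8858

$11.89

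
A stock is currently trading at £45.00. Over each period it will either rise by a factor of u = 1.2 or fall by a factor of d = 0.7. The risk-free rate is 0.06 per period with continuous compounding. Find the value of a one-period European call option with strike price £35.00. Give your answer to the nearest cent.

£12.95

Risk-neutral probability p = (e^0.06 − 0.7)/(1.2 − 0.7) = 0.3618/0.5000 = 0.7237
Terminal stock prices: S_u = 54, S_d = 31.5
Terminal payoffs (S − K): max(19, 0) = 19, max(-3.5, 0) = 0
Node 0 (S = 45): V_0 = e^(−0.06)·[0.7237·19.0000 + 0.2763·0.0000] = 12.9491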